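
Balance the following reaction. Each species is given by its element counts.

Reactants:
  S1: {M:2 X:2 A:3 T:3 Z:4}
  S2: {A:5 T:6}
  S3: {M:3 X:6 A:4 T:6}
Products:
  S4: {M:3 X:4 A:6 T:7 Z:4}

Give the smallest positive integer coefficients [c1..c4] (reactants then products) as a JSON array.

M: 3·2+1·0+1·3 = 9 | 3·3 = 9
X: 3·2+1·0+1·6 = 12 | 3·4 = 12
A: 3·3+1·5+1·4 = 18 | 3·6 = 18
T: 3·3+1·6+1·6 = 21 | 3·7 = 21
Z: 3·4+1·0+1·0 = 12 | 3·4 = 12
gcd(3,1,1,3) = 1

Coefficients: [3, 1, 1, 3]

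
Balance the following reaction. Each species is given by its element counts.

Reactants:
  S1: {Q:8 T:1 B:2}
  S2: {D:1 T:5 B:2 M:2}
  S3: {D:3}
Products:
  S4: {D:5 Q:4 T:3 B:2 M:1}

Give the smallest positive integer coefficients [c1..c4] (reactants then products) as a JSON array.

D: 1·0+1·1+3·3 = 10 | 2·5 = 10
Q: 1·8+1·0+3·0 = 8 | 2·4 = 8
T: 1·1+1·5+3·0 = 6 | 2·3 = 6
B: 1·2+1·2+3·0 = 4 | 2·2 = 4
M: 1·0+1·2+3·0 = 2 | 2·1 = 2
gcd(1,1,3,2) = 1

Coefficients: [1, 1, 3, 2]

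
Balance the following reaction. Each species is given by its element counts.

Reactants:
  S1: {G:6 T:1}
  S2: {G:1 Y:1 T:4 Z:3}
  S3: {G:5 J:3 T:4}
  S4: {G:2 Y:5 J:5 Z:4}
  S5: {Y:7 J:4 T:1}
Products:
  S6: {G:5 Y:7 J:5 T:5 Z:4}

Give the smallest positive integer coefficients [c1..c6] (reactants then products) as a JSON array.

G: 2·6+4·1+1·5+2·2+3·0 = 25 | 5·5 = 25
Y: 2·0+4·1+1·0+2·5+3·7 = 35 | 5·7 = 35
J: 2·0+4·0+1·3+2·5+3·4 = 25 | 5·5 = 25
T: 2·1+4·4+1·4+2·0+3·1 = 25 | 5·5 = 25
Z: 2·0+4·3+1·0+2·4+3·0 = 20 | 5·4 = 20
gcd(2,4,1,2,3,5) = 1

Coefficients: [2, 4, 1, 2, 3, 5]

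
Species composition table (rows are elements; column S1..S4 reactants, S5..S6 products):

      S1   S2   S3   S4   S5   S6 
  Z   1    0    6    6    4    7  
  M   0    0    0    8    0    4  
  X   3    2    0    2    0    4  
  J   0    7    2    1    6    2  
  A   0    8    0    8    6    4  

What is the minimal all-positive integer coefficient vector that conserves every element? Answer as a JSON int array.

Z: 4·1+3·0+6·6+3·6 = 58 | 4·4+6·7 = 58
M: 4·0+3·0+6·0+3·8 = 24 | 4·0+6·4 = 24
X: 4·3+3·2+6·0+3·2 = 24 | 4·0+6·4 = 24
J: 4·0+3·7+6·2+3·1 = 36 | 4·6+6·2 = 36
A: 4·0+3·8+6·0+3·8 = 48 | 4·6+6·4 = 48
gcd(4,3,6,3,4,6) = 1

Coefficients: [4, 3, 6, 3, 4, 6]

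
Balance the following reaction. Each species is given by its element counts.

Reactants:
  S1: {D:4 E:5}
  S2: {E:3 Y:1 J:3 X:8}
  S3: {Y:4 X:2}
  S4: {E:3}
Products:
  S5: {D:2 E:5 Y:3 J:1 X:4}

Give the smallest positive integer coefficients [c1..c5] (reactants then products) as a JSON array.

D: 3·4+2·0+4·0+3·0 = 12 | 6·2 = 12
E: 3·5+2·3+4·0+3·3 = 30 | 6·5 = 30
Y: 3·0+2·1+4·4+3·0 = 18 | 6·3 = 18
J: 3·0+2·3+4·0+3·0 = 6 | 6·1 = 6
X: 3·0+2·8+4·2+3·0 = 24 | 6·4 = 24
gcd(3,2,4,3,6) = 1

Coefficients: [3, 2, 4, 3, 6]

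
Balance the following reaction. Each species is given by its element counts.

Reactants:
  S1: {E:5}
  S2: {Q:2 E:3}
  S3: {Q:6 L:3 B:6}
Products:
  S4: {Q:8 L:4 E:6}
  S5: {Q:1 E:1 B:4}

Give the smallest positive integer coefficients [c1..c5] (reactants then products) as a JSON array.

Q: 3·0+3·2+4·6 = 30 | 3·8+6·1 = 30
L: 3·0+3·0+4·3 = 12 | 3·4+6·0 = 12
E: 3·5+3·3+4·0 = 24 | 3·6+6·1 = 24
B: 3·0+3·0+4·6 = 24 | 3·0+6·4 = 24
gcd(3,3,4,3,6) = 1

Coefficients: [3, 3, 4, 3, 6]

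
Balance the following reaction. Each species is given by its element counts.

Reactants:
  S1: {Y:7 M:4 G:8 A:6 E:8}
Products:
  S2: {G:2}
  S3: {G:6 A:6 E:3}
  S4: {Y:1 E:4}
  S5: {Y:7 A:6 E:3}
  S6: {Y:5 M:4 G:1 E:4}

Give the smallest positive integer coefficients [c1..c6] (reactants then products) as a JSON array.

Y: 4·7 = 28 | 5·0+3·0+1·1+1·7+4·5 = 28
M: 4·4 = 16 | 5·0+3·0+1·0+1·0+4·4 = 16
G: 4·8 = 32 | 5·2+3·6+1·0+1·0+4·1 = 32
A: 4·6 = 24 | 5·0+3·6+1·0+1·6+4·0 = 24
E: 4·8 = 32 | 5·0+3·3+1·4+1·3+4·4 = 32
gcd(4,5,3,1,1,4) = 1

Coefficients: [4, 5, 3, 1, 1, 4]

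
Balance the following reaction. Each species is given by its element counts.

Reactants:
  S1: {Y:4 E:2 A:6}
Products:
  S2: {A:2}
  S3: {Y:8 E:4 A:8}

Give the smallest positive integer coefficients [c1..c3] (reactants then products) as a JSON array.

Y: 2·4 = 8 | 2·0+1·8 = 8
E: 2·2 = 4 | 2·0+1·4 = 4
A: 2·6 = 12 | 2·2+1·8 = 12
gcd(2,2,1) = 1

Coefficients: [2, 2, 1]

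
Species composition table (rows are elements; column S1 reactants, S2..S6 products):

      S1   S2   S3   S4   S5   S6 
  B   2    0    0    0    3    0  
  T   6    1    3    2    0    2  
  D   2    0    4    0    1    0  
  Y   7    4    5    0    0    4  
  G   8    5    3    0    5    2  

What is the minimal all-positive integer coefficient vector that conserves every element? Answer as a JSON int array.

B: 3·2 = 6 | 1·0+1·0+4·0+2·3+3·0 = 6
T: 3·6 = 18 | 1·1+1·3+4·2+2·0+3·2 = 18
D: 3·2 = 6 | 1·0+1·4+4·0+2·1+3·0 = 6
Y: 3·7 = 21 | 1·4+1·5+4·0+2·0+3·4 = 21
G: 3·8 = 24 | 1·5+1·3+4·0+2·5+3·2 = 24
gcd(3,1,1,4,2,3) = 1

Coefficients: [3, 1, 1, 4, 2, 3]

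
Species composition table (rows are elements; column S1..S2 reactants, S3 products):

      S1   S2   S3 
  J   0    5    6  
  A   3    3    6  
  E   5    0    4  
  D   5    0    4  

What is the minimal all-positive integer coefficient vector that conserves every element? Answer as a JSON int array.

J: 4·0+6·5 = 30 | 5·6 = 30
A: 4·3+6·3 = 30 | 5·6 = 30
E: 4·5+6·0 = 20 | 5·4 = 20
D: 4·5+6·0 = 20 | 5·4 = 20
gcd(4,6,5) = 1

Coefficients: [4, 6, 5]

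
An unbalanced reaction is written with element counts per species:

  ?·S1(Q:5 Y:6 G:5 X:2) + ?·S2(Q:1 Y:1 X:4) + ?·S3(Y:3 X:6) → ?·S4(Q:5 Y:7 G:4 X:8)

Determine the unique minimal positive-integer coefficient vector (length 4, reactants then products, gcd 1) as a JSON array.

Q: 4·5+5·1+2·0 = 25 | 5·5 = 25
Y: 4·6+5·1+2·3 = 35 | 5·7 = 35
G: 4·5+5·0+2·0 = 20 | 5·4 = 20
X: 4·2+5·4+2·6 = 40 | 5·8 = 40
gcd(4,5,2,5) = 1

Coefficients: [4, 5, 2, 5]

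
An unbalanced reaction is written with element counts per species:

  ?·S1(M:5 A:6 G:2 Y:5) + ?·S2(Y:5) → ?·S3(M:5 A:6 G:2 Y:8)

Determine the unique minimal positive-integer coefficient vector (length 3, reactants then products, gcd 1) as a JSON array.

Coefficients: [5, 3, 5]

M: 5·5+3·0 = 25 | 5·5 = 25
A: 5·6+3·0 = 30 | 5·6 = 30
G: 5·2+3·0 = 10 | 5·2 = 10
Y: 5·5+3·5 = 40 | 5·8 = 40
gcd(5,3,5) = 1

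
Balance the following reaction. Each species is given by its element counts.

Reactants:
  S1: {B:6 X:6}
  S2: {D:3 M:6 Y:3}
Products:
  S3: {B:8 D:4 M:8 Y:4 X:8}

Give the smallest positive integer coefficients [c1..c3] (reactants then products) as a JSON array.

B: 4·6+4·0 = 24 | 3·8 = 24
D: 4·0+4·3 = 12 | 3·4 = 12
M: 4·0+4·6 = 24 | 3·8 = 24
Y: 4·0+4·3 = 12 | 3·4 = 12
X: 4·6+4·0 = 24 | 3·8 = 24
gcd(4,4,3) = 1

Coefficients: [4, 4, 3]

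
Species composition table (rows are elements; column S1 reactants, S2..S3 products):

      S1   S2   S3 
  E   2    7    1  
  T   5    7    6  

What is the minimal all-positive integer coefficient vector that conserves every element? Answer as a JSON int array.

E: 5·2 = 10 | 1·7+3·1 = 10
T: 5·5 = 25 | 1·7+3·6 = 25
gcd(5,1,3) = 1

Coefficients: [5, 1, 3]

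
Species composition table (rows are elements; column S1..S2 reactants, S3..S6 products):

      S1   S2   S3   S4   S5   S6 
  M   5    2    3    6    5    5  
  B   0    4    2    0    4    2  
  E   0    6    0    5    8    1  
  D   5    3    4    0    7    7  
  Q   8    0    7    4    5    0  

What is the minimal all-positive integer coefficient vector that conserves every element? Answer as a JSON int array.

Coefficients: [5, 5, 3, 1, 3, 1]

M: 5·5+5·2 = 35 | 3·3+1·6+3·5+1·5 = 35
B: 5·0+5·4 = 20 | 3·2+1·0+3·4+1·2 = 20
E: 5·0+5·6 = 30 | 3·0+1·5+3·8+1·1 = 30
D: 5·5+5·3 = 40 | 3·4+1·0+3·7+1·7 = 40
Q: 5·8+5·0 = 40 | 3·7+1·4+3·5+1·0 = 40
gcd(5,5,3,1,3,1) = 1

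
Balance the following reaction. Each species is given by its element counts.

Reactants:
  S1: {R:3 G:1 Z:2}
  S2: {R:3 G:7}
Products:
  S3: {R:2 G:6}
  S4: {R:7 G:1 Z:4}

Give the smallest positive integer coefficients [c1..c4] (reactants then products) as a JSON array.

Coefficients: [4, 4, 5, 2]

R: 4·3+4·3 = 24 | 5·2+2·7 = 24
G: 4·1+4·7 = 32 | 5·6+2·1 = 32
Z: 4·2+4·0 = 8 | 5·0+2·4 = 8
gcd(4,4,5,2) = 1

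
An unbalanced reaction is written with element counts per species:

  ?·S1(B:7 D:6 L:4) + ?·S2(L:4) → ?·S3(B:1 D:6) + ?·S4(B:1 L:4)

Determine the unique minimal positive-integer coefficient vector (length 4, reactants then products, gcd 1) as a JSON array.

Coefficients: [1, 5, 1, 6]

B: 1·7+5·0 = 7 | 1·1+6·1 = 7
D: 1·6+5·0 = 6 | 1·6+6·0 = 6
L: 1·4+5·4 = 24 | 1·0+6·4 = 24
gcd(1,5,1,6) = 1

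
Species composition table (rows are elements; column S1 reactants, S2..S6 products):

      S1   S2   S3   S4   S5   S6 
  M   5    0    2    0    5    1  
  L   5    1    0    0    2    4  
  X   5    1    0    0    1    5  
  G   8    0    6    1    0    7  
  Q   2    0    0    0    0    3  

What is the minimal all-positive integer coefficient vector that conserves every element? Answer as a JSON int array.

Coefficients: [6, 6, 3, 2, 4, 4]

M: 6·5 = 30 | 6·0+3·2+2·0+4·5+4·1 = 30
L: 6·5 = 30 | 6·1+3·0+2·0+4·2+4·4 = 30
X: 6·5 = 30 | 6·1+3·0+2·0+4·1+4·5 = 30
G: 6·8 = 48 | 6·0+3·6+2·1+4·0+4·7 = 48
Q: 6·2 = 12 | 6·0+3·0+2·0+4·0+4·3 = 12
gcd(6,6,3,2,4,4) = 1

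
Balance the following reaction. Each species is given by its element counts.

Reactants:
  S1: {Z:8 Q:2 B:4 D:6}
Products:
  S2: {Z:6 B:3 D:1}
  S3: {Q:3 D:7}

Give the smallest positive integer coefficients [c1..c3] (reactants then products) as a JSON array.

Coefficients: [3, 4, 2]

Z: 3·8 = 24 | 4·6+2·0 = 24
Q: 3·2 = 6 | 4·0+2·3 = 6
B: 3·4 = 12 | 4·3+2·0 = 12
D: 3·6 = 18 | 4·1+2·7 = 18
gcd(3,4,2) = 1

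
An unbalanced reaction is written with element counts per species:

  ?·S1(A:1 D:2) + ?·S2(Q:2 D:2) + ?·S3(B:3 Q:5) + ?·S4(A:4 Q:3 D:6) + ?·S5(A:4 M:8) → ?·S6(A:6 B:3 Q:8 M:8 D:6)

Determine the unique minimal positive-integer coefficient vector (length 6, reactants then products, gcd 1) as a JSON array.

A: 6·1+6·0+5·0+1·4+5·4 = 30 | 5·6 = 30
B: 6·0+6·0+5·3+1·0+5·0 = 15 | 5·3 = 15
Q: 6·0+6·2+5·5+1·3+5·0 = 40 | 5·8 = 40
M: 6·0+6·0+5·0+1·0+5·8 = 40 | 5·8 = 40
D: 6·2+6·2+5·0+1·6+5·0 = 30 | 5·6 = 30
gcd(6,6,5,1,5,5) = 1

Coefficients: [6, 6, 5, 1, 5, 5]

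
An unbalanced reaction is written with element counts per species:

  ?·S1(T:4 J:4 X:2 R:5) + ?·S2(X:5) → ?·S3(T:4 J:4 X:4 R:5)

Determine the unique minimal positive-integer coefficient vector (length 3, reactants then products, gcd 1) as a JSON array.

T: 5·4+2·0 = 20 | 5·4 = 20
J: 5·4+2·0 = 20 | 5·4 = 20
X: 5·2+2·5 = 20 | 5·4 = 20
R: 5·5+2·0 = 25 | 5·5 = 25
gcd(5,2,5) = 1

Coefficients: [5, 2, 5]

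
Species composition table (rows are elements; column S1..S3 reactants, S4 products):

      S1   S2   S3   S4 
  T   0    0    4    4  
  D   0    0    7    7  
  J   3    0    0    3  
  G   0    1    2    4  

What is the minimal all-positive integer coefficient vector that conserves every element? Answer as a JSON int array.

Coefficients: [1, 2, 1, 1]

T: 1·0+2·0+1·4 = 4 | 1·4 = 4
D: 1·0+2·0+1·7 = 7 | 1·7 = 7
J: 1·3+2·0+1·0 = 3 | 1·3 = 3
G: 1·0+2·1+1·2 = 4 | 1·4 = 4
gcd(1,2,1,1) = 1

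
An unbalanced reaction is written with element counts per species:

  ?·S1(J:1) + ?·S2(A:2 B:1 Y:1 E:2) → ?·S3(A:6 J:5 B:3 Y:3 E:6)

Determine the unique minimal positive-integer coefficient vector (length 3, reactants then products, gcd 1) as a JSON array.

A: 5·0+3·2 = 6 | 1·6 = 6
J: 5·1+3·0 = 5 | 1·5 = 5
B: 5·0+3·1 = 3 | 1·3 = 3
Y: 5·0+3·1 = 3 | 1·3 = 3
E: 5·0+3·2 = 6 | 1·6 = 6
gcd(5,3,1) = 1

Coefficients: [5, 3, 1]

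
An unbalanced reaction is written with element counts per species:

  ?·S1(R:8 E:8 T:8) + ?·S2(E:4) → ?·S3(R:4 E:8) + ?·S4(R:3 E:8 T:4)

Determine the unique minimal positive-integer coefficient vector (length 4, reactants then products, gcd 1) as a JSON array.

R: 2·8+6·0 = 16 | 1·4+4·3 = 16
E: 2·8+6·4 = 40 | 1·8+4·8 = 40
T: 2·8+6·0 = 16 | 1·0+4·4 = 16
gcd(2,6,1,4) = 1

Coefficients: [2, 6, 1, 4]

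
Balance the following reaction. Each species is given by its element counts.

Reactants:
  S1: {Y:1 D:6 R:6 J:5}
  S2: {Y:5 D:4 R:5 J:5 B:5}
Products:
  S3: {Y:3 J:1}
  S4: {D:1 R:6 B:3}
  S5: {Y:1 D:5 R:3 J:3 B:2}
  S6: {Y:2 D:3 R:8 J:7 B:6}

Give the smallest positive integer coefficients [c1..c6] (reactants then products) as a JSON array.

Coefficients: [2, 5, 6, 1, 5, 2]

Y: 2·1+5·5 = 27 | 6·3+1·0+5·1+2·2 = 27
D: 2·6+5·4 = 32 | 6·0+1·1+5·5+2·3 = 32
R: 2·6+5·5 = 37 | 6·0+1·6+5·3+2·8 = 37
J: 2·5+5·5 = 35 | 6·1+1·0+5·3+2·7 = 35
B: 2·0+5·5 = 25 | 6·0+1·3+5·2+2·6 = 25
gcd(2,5,6,1,5,2) = 1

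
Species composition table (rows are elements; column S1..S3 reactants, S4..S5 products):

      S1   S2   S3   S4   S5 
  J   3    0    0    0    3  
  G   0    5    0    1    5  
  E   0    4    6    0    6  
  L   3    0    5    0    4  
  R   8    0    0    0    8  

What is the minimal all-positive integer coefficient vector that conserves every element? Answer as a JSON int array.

Coefficients: [5, 6, 1, 5, 5]

J: 5·3+6·0+1·0 = 15 | 5·0+5·3 = 15
G: 5·0+6·5+1·0 = 30 | 5·1+5·5 = 30
E: 5·0+6·4+1·6 = 30 | 5·0+5·6 = 30
L: 5·3+6·0+1·5 = 20 | 5·0+5·4 = 20
R: 5·8+6·0+1·0 = 40 | 5·0+5·8 = 40
gcd(5,6,1,5,5) = 1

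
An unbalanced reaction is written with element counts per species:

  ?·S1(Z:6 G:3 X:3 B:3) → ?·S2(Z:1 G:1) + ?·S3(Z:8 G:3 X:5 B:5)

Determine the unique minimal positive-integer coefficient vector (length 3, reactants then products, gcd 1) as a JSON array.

Z: 5·6 = 30 | 6·1+3·8 = 30
G: 5·3 = 15 | 6·1+3·3 = 15
X: 5·3 = 15 | 6·0+3·5 = 15
B: 5·3 = 15 | 6·0+3·5 = 15
gcd(5,6,3) = 1

Coefficients: [5, 6, 3]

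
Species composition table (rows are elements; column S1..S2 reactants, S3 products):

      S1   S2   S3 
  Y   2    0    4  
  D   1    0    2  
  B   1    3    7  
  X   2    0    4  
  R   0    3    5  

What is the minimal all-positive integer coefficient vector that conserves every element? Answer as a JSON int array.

Y: 6·2+5·0 = 12 | 3·4 = 12
D: 6·1+5·0 = 6 | 3·2 = 6
B: 6·1+5·3 = 21 | 3·7 = 21
X: 6·2+5·0 = 12 | 3·4 = 12
R: 6·0+5·3 = 15 | 3·5 = 15
gcd(6,5,3) = 1

Coefficients: [6, 5, 3]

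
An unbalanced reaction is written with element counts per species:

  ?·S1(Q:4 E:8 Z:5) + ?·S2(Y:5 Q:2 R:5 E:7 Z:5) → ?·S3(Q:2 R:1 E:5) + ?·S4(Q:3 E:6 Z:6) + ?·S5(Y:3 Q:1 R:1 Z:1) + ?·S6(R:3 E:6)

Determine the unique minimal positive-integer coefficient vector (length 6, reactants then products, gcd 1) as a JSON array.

Y: 4·0+3·5 = 15 | 1·0+5·0+5·3+3·0 = 15
Q: 4·4+3·2 = 22 | 1·2+5·3+5·1+3·0 = 22
R: 4·0+3·5 = 15 | 1·1+5·0+5·1+3·3 = 15
E: 4·8+3·7 = 53 | 1·5+5·6+5·0+3·6 = 53
Z: 4·5+3·5 = 35 | 1·0+5·6+5·1+3·0 = 35
gcd(4,3,1,5,5,3) = 1

Coefficients: [4, 3, 1, 5, 5, 3]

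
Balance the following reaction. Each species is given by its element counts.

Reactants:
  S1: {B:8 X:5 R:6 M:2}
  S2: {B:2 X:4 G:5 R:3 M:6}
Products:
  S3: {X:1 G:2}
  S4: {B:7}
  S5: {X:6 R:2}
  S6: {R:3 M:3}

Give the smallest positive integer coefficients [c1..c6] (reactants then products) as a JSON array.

Coefficients: [3, 2, 5, 4, 3, 6]

B: 3·8+2·2 = 28 | 5·0+4·7+3·0+6·0 = 28
X: 3·5+2·4 = 23 | 5·1+4·0+3·6+6·0 = 23
G: 3·0+2·5 = 10 | 5·2+4·0+3·0+6·0 = 10
R: 3·6+2·3 = 24 | 5·0+4·0+3·2+6·3 = 24
M: 3·2+2·6 = 18 | 5·0+4·0+3·0+6·3 = 18
gcd(3,2,5,4,3,6) = 1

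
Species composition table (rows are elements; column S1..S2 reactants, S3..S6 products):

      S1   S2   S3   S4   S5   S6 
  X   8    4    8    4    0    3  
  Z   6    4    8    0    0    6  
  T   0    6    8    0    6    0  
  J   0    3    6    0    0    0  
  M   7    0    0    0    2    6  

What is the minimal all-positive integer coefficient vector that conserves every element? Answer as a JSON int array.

Coefficients: [4, 6, 3, 5, 2, 4]

X: 4·8+6·4 = 56 | 3·8+5·4+2·0+4·3 = 56
Z: 4·6+6·4 = 48 | 3·8+5·0+2·0+4·6 = 48
T: 4·0+6·6 = 36 | 3·8+5·0+2·6+4·0 = 36
J: 4·0+6·3 = 18 | 3·6+5·0+2·0+4·0 = 18
M: 4·7+6·0 = 28 | 3·0+5·0+2·2+4·6 = 28
gcd(4,6,3,5,2,4) = 1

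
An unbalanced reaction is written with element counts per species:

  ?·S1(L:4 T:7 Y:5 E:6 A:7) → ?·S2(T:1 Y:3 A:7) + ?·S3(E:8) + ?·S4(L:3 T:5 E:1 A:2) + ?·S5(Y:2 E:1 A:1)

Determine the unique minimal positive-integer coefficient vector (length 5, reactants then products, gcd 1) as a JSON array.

Coefficients: [3, 1, 1, 4, 6]

L: 3·4 = 12 | 1·0+1·0+4·3+6·0 = 12
T: 3·7 = 21 | 1·1+1·0+4·5+6·0 = 21
Y: 3·5 = 15 | 1·3+1·0+4·0+6·2 = 15
E: 3·6 = 18 | 1·0+1·8+4·1+6·1 = 18
A: 3·7 = 21 | 1·7+1·0+4·2+6·1 = 21
gcd(3,1,1,4,6) = 1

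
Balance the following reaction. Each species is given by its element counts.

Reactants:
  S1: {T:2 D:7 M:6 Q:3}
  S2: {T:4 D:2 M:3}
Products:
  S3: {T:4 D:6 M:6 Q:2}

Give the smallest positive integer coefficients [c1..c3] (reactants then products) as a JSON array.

T: 2·2+2·4 = 12 | 3·4 = 12
D: 2·7+2·2 = 18 | 3·6 = 18
M: 2·6+2·3 = 18 | 3·6 = 18
Q: 2·3+2·0 = 6 | 3·2 = 6
gcd(2,2,3) = 1

Coefficients: [2, 2, 3]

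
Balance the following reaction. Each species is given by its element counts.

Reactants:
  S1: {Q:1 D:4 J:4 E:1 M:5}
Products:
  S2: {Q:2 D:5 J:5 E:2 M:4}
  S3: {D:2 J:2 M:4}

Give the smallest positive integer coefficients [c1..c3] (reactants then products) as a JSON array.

Coefficients: [4, 2, 3]

Q: 4·1 = 4 | 2·2+3·0 = 4
D: 4·4 = 16 | 2·5+3·2 = 16
J: 4·4 = 16 | 2·5+3·2 = 16
E: 4·1 = 4 | 2·2+3·0 = 4
M: 4·5 = 20 | 2·4+3·4 = 20
gcd(4,2,3) = 1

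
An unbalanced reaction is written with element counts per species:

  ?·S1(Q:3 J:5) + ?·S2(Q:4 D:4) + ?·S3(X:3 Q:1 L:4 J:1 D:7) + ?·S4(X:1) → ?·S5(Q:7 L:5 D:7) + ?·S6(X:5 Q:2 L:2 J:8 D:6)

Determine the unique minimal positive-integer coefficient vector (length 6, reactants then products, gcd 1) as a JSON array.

X: 4·0+1·0+4·3+3·1 = 15 | 2·0+3·5 = 15
Q: 4·3+1·4+4·1+3·0 = 20 | 2·7+3·2 = 20
L: 4·0+1·0+4·4+3·0 = 16 | 2·5+3·2 = 16
J: 4·5+1·0+4·1+3·0 = 24 | 2·0+3·8 = 24
D: 4·0+1·4+4·7+3·0 = 32 | 2·7+3·6 = 32
gcd(4,1,4,3,2,3) = 1

Coefficients: [4, 1, 4, 3, 2, 3]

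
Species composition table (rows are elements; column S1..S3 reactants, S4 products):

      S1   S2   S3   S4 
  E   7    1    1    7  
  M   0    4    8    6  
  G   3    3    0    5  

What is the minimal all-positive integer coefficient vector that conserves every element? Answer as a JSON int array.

E: 5·7+5·1+2·1 = 42 | 6·7 = 42
M: 5·0+5·4+2·8 = 36 | 6·6 = 36
G: 5·3+5·3+2·0 = 30 | 6·5 = 30
gcd(5,5,2,6) = 1

Coefficients: [5, 5, 2, 6]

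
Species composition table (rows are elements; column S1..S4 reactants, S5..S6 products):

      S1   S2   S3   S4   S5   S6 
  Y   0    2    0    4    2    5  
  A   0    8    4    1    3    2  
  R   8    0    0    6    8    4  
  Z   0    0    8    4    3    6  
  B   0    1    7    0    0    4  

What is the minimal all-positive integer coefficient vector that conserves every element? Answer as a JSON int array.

Coefficients: [2, 1, 1, 4, 4, 2]

Y: 2·0+1·2+1·0+4·4 = 18 | 4·2+2·5 = 18
A: 2·0+1·8+1·4+4·1 = 16 | 4·3+2·2 = 16
R: 2·8+1·0+1·0+4·6 = 40 | 4·8+2·4 = 40
Z: 2·0+1·0+1·8+4·4 = 24 | 4·3+2·6 = 24
B: 2·0+1·1+1·7+4·0 = 8 | 4·0+2·4 = 8
gcd(2,1,1,4,4,2) = 1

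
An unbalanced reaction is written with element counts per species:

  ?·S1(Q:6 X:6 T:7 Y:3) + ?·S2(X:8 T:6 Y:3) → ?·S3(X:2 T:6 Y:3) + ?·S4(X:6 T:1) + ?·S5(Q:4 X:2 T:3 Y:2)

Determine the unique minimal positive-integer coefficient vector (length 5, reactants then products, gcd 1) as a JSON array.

Q: 2·6+4·0 = 12 | 4·0+5·0+3·4 = 12
X: 2·6+4·8 = 44 | 4·2+5·6+3·2 = 44
T: 2·7+4·6 = 38 | 4·6+5·1+3·3 = 38
Y: 2·3+4·3 = 18 | 4·3+5·0+3·2 = 18
gcd(2,4,4,5,3) = 1

Coefficients: [2, 4, 4, 5, 3]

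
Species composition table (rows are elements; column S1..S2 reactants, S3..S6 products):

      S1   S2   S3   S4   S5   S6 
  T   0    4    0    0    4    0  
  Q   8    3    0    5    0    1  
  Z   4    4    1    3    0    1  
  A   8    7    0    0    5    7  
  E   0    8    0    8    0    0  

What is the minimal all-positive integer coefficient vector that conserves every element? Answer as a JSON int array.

T: 1·0+3·4 = 12 | 5·0+3·0+3·4+2·0 = 12
Q: 1·8+3·3 = 17 | 5·0+3·5+3·0+2·1 = 17
Z: 1·4+3·4 = 16 | 5·1+3·3+3·0+2·1 = 16
A: 1·8+3·7 = 29 | 5·0+3·0+3·5+2·7 = 29
E: 1·0+3·8 = 24 | 5·0+3·8+3·0+2·0 = 24
gcd(1,3,5,3,3,2) = 1

Coefficients: [1, 3, 5, 3, 3, 2]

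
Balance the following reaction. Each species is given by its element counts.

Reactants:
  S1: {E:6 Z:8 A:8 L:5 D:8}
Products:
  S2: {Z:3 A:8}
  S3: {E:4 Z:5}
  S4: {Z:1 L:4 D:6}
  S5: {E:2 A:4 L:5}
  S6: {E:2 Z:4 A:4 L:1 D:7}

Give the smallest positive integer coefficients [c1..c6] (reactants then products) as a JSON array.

Coefficients: [6, 1, 4, 1, 4, 6]

E: 6·6 = 36 | 1·0+4·4+1·0+4·2+6·2 = 36
Z: 6·8 = 48 | 1·3+4·5+1·1+4·0+6·4 = 48
A: 6·8 = 48 | 1·8+4·0+1·0+4·4+6·4 = 48
L: 6·5 = 30 | 1·0+4·0+1·4+4·5+6·1 = 30
D: 6·8 = 48 | 1·0+4·0+1·6+4·0+6·7 = 48
gcd(6,1,4,1,4,6) = 1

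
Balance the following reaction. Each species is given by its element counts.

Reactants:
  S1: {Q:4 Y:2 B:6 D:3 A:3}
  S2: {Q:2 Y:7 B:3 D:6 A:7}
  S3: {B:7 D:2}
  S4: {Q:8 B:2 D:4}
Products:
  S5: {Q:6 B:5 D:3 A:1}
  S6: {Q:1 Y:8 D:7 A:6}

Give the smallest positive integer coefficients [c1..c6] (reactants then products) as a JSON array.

Q: 1·4+2·2+1·0+3·8 = 32 | 5·6+2·1 = 32
Y: 1·2+2·7+1·0+3·0 = 16 | 5·0+2·8 = 16
B: 1·6+2·3+1·7+3·2 = 25 | 5·5+2·0 = 25
D: 1·3+2·6+1·2+3·4 = 29 | 5·3+2·7 = 29
A: 1·3+2·7+1·0+3·0 = 17 | 5·1+2·6 = 17
gcd(1,2,1,3,5,2) = 1

Coefficients: [1, 2, 1, 3, 5, 2]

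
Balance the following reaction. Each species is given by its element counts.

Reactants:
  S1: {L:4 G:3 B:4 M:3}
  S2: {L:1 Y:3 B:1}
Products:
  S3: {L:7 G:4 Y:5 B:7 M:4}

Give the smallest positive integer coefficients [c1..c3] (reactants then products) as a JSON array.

Coefficients: [4, 5, 3]

L: 4·4+5·1 = 21 | 3·7 = 21
G: 4·3+5·0 = 12 | 3·4 = 12
Y: 4·0+5·3 = 15 | 3·5 = 15
B: 4·4+5·1 = 21 | 3·7 = 21
M: 4·3+5·0 = 12 | 3·4 = 12
gcd(4,5,3) = 1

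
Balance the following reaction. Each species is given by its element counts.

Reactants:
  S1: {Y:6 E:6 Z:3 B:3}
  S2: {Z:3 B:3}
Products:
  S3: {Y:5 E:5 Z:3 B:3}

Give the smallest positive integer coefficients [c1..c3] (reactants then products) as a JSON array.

Y: 5·6+1·0 = 30 | 6·5 = 30
E: 5·6+1·0 = 30 | 6·5 = 30
Z: 5·3+1·3 = 18 | 6·3 = 18
B: 5·3+1·3 = 18 | 6·3 = 18
gcd(5,1,6) = 1

Coefficients: [5, 1, 6]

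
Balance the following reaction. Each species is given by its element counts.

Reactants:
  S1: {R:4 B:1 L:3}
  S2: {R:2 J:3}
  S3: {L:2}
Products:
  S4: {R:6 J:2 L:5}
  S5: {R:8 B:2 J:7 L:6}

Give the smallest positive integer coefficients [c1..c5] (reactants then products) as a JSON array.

Coefficients: [4, 6, 5, 2, 2]

R: 4·4+6·2+5·0 = 28 | 2·6+2·8 = 28
B: 4·1+6·0+5·0 = 4 | 2·0+2·2 = 4
J: 4·0+6·3+5·0 = 18 | 2·2+2·7 = 18
L: 4·3+6·0+5·2 = 22 | 2·5+2·6 = 22
gcd(4,6,5,2,2) = 1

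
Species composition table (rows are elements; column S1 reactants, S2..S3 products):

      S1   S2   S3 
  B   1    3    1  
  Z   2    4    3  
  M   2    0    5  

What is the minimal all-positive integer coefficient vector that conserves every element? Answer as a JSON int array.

B: 5·1 = 5 | 1·3+2·1 = 5
Z: 5·2 = 10 | 1·4+2·3 = 10
M: 5·2 = 10 | 1·0+2·5 = 10
gcd(5,1,2) = 1

Coefficients: [5, 1, 2]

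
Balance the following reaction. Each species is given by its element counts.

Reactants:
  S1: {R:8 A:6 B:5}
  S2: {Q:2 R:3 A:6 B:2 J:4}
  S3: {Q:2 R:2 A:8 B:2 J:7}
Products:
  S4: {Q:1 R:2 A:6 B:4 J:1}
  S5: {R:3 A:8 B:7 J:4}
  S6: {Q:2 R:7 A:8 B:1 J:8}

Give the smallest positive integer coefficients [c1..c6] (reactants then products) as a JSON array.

Q: 4·0+2·2+6·2 = 16 | 6·1+1·0+5·2 = 16
R: 4·8+2·3+6·2 = 50 | 6·2+1·3+5·7 = 50
A: 4·6+2·6+6·8 = 84 | 6·6+1·8+5·8 = 84
B: 4·5+2·2+6·2 = 36 | 6·4+1·7+5·1 = 36
J: 4·0+2·4+6·7 = 50 | 6·1+1·4+5·8 = 50
gcd(4,2,6,6,1,5) = 1

Coefficients: [4, 2, 6, 6, 1, 5]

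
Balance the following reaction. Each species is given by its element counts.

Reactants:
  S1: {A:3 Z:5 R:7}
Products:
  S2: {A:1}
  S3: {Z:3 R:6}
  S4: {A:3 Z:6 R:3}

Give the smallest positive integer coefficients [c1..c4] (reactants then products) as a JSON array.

A: 3·3 = 9 | 6·1+3·0+1·3 = 9
Z: 3·5 = 15 | 6·0+3·3+1·6 = 15
R: 3·7 = 21 | 6·0+3·6+1·3 = 21
gcd(3,6,3,1) = 1

Coefficients: [3, 6, 3, 1]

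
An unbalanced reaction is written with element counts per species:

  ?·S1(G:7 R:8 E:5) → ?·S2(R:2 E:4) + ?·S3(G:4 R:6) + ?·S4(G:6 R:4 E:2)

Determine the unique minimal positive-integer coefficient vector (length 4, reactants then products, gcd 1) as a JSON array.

Coefficients: [6, 5, 3, 5]

G: 6·7 = 42 | 5·0+3·4+5·6 = 42
R: 6·8 = 48 | 5·2+3·6+5·4 = 48
E: 6·5 = 30 | 5·4+3·0+5·2 = 30
gcd(6,5,3,5) = 1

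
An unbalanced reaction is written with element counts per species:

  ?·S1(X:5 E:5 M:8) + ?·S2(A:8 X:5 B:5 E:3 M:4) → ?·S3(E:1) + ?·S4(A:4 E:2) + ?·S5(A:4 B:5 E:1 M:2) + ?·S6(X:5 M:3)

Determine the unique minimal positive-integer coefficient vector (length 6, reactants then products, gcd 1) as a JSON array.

Coefficients: [1, 5, 5, 5, 5, 6]

A: 1·0+5·8 = 40 | 5·0+5·4+5·4+6·0 = 40
X: 1·5+5·5 = 30 | 5·0+5·0+5·0+6·5 = 30
B: 1·0+5·5 = 25 | 5·0+5·0+5·5+6·0 = 25
E: 1·5+5·3 = 20 | 5·1+5·2+5·1+6·0 = 20
M: 1·8+5·4 = 28 | 5·0+5·0+5·2+6·3 = 28
gcd(1,5,5,5,5,6) = 1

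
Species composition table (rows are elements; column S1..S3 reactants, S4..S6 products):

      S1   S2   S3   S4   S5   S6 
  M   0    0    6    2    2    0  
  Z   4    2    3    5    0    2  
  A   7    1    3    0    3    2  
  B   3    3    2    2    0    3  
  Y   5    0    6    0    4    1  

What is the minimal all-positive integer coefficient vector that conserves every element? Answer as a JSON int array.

Coefficients: [1, 2, 1, 1, 2, 3]

M: 1·0+2·0+1·6 = 6 | 1·2+2·2+3·0 = 6
Z: 1·4+2·2+1·3 = 11 | 1·5+2·0+3·2 = 11
A: 1·7+2·1+1·3 = 12 | 1·0+2·3+3·2 = 12
B: 1·3+2·3+1·2 = 11 | 1·2+2·0+3·3 = 11
Y: 1·5+2·0+1·6 = 11 | 1·0+2·4+3·1 = 11
gcd(1,2,1,1,2,3) = 1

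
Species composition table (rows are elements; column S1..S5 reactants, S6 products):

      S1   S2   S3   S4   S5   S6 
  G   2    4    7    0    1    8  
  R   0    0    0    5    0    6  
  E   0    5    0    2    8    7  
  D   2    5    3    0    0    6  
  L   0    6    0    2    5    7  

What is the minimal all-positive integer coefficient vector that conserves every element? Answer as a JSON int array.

G: 3·2+3·4+3·7+6·0+1·1 = 40 | 5·8 = 40
R: 3·0+3·0+3·0+6·5+1·0 = 30 | 5·6 = 30
E: 3·0+3·5+3·0+6·2+1·8 = 35 | 5·7 = 35
D: 3·2+3·5+3·3+6·0+1·0 = 30 | 5·6 = 30
L: 3·0+3·6+3·0+6·2+1·5 = 35 | 5·7 = 35
gcd(3,3,3,6,1,5) = 1

Coefficients: [3, 3, 3, 6, 1, 5]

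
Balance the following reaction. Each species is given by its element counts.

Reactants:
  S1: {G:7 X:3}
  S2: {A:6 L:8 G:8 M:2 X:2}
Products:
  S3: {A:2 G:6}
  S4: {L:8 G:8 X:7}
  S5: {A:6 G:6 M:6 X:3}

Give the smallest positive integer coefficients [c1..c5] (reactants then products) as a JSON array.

Coefficients: [6, 3, 6, 3, 1]

A: 6·0+3·6 = 18 | 6·2+3·0+1·6 = 18
L: 6·0+3·8 = 24 | 6·0+3·8+1·0 = 24
G: 6·7+3·8 = 66 | 6·6+3·8+1·6 = 66
M: 6·0+3·2 = 6 | 6·0+3·0+1·6 = 6
X: 6·3+3·2 = 24 | 6·0+3·7+1·3 = 24
gcd(6,3,6,3,1) = 1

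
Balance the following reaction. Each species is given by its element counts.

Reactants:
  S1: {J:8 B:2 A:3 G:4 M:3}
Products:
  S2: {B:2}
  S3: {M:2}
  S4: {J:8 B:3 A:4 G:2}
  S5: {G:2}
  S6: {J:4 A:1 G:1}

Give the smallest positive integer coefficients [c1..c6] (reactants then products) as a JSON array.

Coefficients: [4, 1, 6, 2, 4, 4]

J: 4·8 = 32 | 1·0+6·0+2·8+4·0+4·4 = 32
B: 4·2 = 8 | 1·2+6·0+2·3+4·0+4·0 = 8
A: 4·3 = 12 | 1·0+6·0+2·4+4·0+4·1 = 12
G: 4·4 = 16 | 1·0+6·0+2·2+4·2+4·1 = 16
M: 4·3 = 12 | 1·0+6·2+2·0+4·0+4·0 = 12
gcd(4,1,6,2,4,4) = 1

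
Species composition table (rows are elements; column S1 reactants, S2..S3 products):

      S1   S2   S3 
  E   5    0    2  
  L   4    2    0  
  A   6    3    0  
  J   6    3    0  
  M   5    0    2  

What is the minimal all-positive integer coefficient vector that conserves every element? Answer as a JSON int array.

E: 2·5 = 10 | 4·0+5·2 = 10
L: 2·4 = 8 | 4·2+5·0 = 8
A: 2·6 = 12 | 4·3+5·0 = 12
J: 2·6 = 12 | 4·3+5·0 = 12
M: 2·5 = 10 | 4·0+5·2 = 10
gcd(2,4,5) = 1

Coefficients: [2, 4, 5]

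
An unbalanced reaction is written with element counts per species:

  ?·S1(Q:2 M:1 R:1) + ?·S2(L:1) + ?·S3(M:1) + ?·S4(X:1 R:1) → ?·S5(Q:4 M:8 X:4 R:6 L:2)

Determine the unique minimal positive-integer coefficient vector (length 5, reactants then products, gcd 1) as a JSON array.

Q: 2·2+2·0+6·0+4·0 = 4 | 1·4 = 4
M: 2·1+2·0+6·1+4·0 = 8 | 1·8 = 8
X: 2·0+2·0+6·0+4·1 = 4 | 1·4 = 4
R: 2·1+2·0+6·0+4·1 = 6 | 1·6 = 6
L: 2·0+2·1+6·0+4·0 = 2 | 1·2 = 2
gcd(2,2,6,4,1) = 1

Coefficients: [2, 2, 6, 4, 1]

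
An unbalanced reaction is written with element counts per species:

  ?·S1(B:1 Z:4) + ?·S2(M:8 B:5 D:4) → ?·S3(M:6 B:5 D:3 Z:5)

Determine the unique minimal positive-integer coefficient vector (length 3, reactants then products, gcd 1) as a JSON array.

M: 5·0+3·8 = 24 | 4·6 = 24
B: 5·1+3·5 = 20 | 4·5 = 20
D: 5·0+3·4 = 12 | 4·3 = 12
Z: 5·4+3·0 = 20 | 4·5 = 20
gcd(5,3,4) = 1

Coefficients: [5, 3, 4]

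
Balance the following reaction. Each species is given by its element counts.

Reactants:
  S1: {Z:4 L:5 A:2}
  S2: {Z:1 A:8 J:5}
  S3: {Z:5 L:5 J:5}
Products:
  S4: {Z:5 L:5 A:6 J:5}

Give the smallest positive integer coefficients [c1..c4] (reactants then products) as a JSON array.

Coefficients: [3, 3, 2, 5]

Z: 3·4+3·1+2·5 = 25 | 5·5 = 25
L: 3·5+3·0+2·5 = 25 | 5·5 = 25
A: 3·2+3·8+2·0 = 30 | 5·6 = 30
J: 3·0+3·5+2·5 = 25 | 5·5 = 25
gcd(3,3,2,5) = 1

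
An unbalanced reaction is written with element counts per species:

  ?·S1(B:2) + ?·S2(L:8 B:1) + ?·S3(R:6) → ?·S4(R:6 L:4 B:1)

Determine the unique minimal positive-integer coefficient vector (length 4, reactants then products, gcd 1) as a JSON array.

Coefficients: [1, 2, 4, 4]

R: 1·0+2·0+4·6 = 24 | 4·6 = 24
L: 1·0+2·8+4·0 = 16 | 4·4 = 16
B: 1·2+2·1+4·0 = 4 | 4·1 = 4
gcd(1,2,4,4) = 1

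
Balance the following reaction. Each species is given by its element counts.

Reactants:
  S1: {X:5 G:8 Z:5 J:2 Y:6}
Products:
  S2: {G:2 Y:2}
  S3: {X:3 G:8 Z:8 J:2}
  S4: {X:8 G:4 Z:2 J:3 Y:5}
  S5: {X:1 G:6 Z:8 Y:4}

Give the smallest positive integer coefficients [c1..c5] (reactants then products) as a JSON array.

X: 4·5 = 20 | 5·0+1·3+2·8+1·1 = 20
G: 4·8 = 32 | 5·2+1·8+2·4+1·6 = 32
Z: 4·5 = 20 | 5·0+1·8+2·2+1·8 = 20
J: 4·2 = 8 | 5·0+1·2+2·3+1·0 = 8
Y: 4·6 = 24 | 5·2+1·0+2·5+1·4 = 24
gcd(4,5,1,2,1) = 1

Coefficients: [4, 5, 1, 2, 1]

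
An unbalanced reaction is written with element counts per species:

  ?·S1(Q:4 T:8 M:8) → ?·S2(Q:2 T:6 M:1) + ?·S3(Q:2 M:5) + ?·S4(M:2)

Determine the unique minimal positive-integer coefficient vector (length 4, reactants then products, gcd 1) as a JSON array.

Coefficients: [3, 4, 2, 5]

Q: 3·4 = 12 | 4·2+2·2+5·0 = 12
T: 3·8 = 24 | 4·6+2·0+5·0 = 24
M: 3·8 = 24 | 4·1+2·5+5·2 = 24
gcd(3,4,2,5) = 1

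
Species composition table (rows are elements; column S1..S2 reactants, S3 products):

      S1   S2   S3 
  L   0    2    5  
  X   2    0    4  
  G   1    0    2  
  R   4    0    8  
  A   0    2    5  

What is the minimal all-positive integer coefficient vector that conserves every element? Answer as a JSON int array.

L: 4·0+5·2 = 10 | 2·5 = 10
X: 4·2+5·0 = 8 | 2·4 = 8
G: 4·1+5·0 = 4 | 2·2 = 4
R: 4·4+5·0 = 16 | 2·8 = 16
A: 4·0+5·2 = 10 | 2·5 = 10
gcd(4,5,2) = 1

Coefficients: [4, 5, 2]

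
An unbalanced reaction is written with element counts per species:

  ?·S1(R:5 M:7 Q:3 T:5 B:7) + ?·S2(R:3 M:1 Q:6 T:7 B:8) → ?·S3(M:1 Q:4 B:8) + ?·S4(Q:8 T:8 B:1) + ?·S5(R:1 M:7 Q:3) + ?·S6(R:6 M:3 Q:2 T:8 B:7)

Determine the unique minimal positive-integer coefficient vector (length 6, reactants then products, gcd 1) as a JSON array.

R: 4·5+4·3 = 32 | 3·0+1·0+2·1+5·6 = 32
M: 4·7+4·1 = 32 | 3·1+1·0+2·7+5·3 = 32
Q: 4·3+4·6 = 36 | 3·4+1·8+2·3+5·2 = 36
T: 4·5+4·7 = 48 | 3·0+1·8+2·0+5·8 = 48
B: 4·7+4·8 = 60 | 3·8+1·1+2·0+5·7 = 60
gcd(4,4,3,1,2,5) = 1

Coefficients: [4, 4, 3, 1, 2, 5]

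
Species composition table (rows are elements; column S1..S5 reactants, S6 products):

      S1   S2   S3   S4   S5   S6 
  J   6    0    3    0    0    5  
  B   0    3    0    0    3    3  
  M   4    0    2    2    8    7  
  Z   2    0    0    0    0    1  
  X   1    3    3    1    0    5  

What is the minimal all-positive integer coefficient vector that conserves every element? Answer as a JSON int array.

J: 3·6+4·0+4·3+3·0+2·0 = 30 | 6·5 = 30
B: 3·0+4·3+4·0+3·0+2·3 = 18 | 6·3 = 18
M: 3·4+4·0+4·2+3·2+2·8 = 42 | 6·7 = 42
Z: 3·2+4·0+4·0+3·0+2·0 = 6 | 6·1 = 6
X: 3·1+4·3+4·3+3·1+2·0 = 30 | 6·5 = 30
gcd(3,4,4,3,2,6) = 1

Coefficients: [3, 4, 4, 3, 2, 6]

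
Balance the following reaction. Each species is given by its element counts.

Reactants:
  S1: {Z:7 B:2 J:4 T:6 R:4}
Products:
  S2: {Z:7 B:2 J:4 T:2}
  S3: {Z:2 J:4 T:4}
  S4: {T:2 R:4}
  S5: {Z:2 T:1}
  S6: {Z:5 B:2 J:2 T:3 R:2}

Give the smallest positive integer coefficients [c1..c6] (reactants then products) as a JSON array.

Z: 5·7 = 35 | 1·7+2·2+3·0+2·2+4·5 = 35
B: 5·2 = 10 | 1·2+2·0+3·0+2·0+4·2 = 10
J: 5·4 = 20 | 1·4+2·4+3·0+2·0+4·2 = 20
T: 5·6 = 30 | 1·2+2·4+3·2+2·1+4·3 = 30
R: 5·4 = 20 | 1·0+2·0+3·4+2·0+4·2 = 20
gcd(5,1,2,3,2,4) = 1

Coefficients: [5, 1, 2, 3, 2, 4]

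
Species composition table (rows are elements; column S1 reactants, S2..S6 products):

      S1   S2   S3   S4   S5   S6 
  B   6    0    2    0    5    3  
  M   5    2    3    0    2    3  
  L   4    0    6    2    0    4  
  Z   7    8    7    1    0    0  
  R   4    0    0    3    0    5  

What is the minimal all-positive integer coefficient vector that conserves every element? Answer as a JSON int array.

B: 6·6 = 36 | 4·0+1·2+3·0+5·5+3·3 = 36
M: 6·5 = 30 | 4·2+1·3+3·0+5·2+3·3 = 30
L: 6·4 = 24 | 4·0+1·6+3·2+5·0+3·4 = 24
Z: 6·7 = 42 | 4·8+1·7+3·1+5·0+3·0 = 42
R: 6·4 = 24 | 4·0+1·0+3·3+5·0+3·5 = 24
gcd(6,4,1,3,5,3) = 1

Coefficients: [6, 4, 1, 3, 5, 3]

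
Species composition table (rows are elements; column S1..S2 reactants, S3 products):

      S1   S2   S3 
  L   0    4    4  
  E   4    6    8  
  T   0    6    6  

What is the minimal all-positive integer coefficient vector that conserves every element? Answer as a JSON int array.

Coefficients: [1, 2, 2]

L: 1·0+2·4 = 8 | 2·4 = 8
E: 1·4+2·6 = 16 | 2·8 = 16
T: 1·0+2·6 = 12 | 2·6 = 12
gcd(1,2,2) = 1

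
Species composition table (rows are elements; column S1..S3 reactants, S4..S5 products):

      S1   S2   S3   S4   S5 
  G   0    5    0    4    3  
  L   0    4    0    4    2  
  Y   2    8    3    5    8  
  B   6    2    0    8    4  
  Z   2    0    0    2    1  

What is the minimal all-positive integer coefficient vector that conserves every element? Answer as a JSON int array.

G: 6·0+6·5+1·0 = 30 | 3·4+6·3 = 30
L: 6·0+6·4+1·0 = 24 | 3·4+6·2 = 24
Y: 6·2+6·8+1·3 = 63 | 3·5+6·8 = 63
B: 6·6+6·2+1·0 = 48 | 3·8+6·4 = 48
Z: 6·2+6·0+1·0 = 12 | 3·2+6·1 = 12
gcd(6,6,1,3,6) = 1

Coefficients: [6, 6, 1, 3, 6]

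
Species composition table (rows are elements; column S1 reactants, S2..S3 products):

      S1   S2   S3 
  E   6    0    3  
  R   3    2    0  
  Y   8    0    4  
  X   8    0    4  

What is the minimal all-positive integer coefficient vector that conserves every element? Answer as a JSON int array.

E: 2·6 = 12 | 3·0+4·3 = 12
R: 2·3 = 6 | 3·2+4·0 = 6
Y: 2·8 = 16 | 3·0+4·4 = 16
X: 2·8 = 16 | 3·0+4·4 = 16
gcd(2,3,4) = 1

Coefficients: [2, 3, 4]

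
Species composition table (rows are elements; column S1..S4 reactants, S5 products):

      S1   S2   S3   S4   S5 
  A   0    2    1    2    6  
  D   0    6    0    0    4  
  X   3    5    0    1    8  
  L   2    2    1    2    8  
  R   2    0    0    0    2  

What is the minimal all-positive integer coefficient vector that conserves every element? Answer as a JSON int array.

Coefficients: [3, 2, 4, 5, 3]

A: 3·0+2·2+4·1+5·2 = 18 | 3·6 = 18
D: 3·0+2·6+4·0+5·0 = 12 | 3·4 = 12
X: 3·3+2·5+4·0+5·1 = 24 | 3·8 = 24
L: 3·2+2·2+4·1+5·2 = 24 | 3·8 = 24
R: 3·2+2·0+4·0+5·0 = 6 | 3·2 = 6
gcd(3,2,4,5,3) = 1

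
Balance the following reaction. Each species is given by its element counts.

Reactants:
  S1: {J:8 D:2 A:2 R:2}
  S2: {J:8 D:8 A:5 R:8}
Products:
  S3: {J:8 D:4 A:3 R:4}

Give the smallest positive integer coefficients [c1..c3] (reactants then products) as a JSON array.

Coefficients: [2, 1, 3]

J: 2·8+1·8 = 24 | 3·8 = 24
D: 2·2+1·8 = 12 | 3·4 = 12
A: 2·2+1·5 = 9 | 3·3 = 9
R: 2·2+1·8 = 12 | 3·4 = 12
gcd(2,1,3) = 1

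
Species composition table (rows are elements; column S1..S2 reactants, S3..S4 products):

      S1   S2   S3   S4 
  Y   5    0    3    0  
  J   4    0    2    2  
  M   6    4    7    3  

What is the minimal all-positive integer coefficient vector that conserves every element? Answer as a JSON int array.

Coefficients: [3, 5, 5, 1]

Y: 3·5+5·0 = 15 | 5·3+1·0 = 15
J: 3·4+5·0 = 12 | 5·2+1·2 = 12
M: 3·6+5·4 = 38 | 5·7+1·3 = 38
gcd(3,5,5,1) = 1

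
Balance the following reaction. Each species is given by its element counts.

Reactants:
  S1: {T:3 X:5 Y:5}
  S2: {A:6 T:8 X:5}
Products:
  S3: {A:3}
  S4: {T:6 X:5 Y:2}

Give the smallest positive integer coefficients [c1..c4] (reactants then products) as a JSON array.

A: 2·0+3·6 = 18 | 6·3+5·0 = 18
T: 2·3+3·8 = 30 | 6·0+5·6 = 30
X: 2·5+3·5 = 25 | 6·0+5·5 = 25
Y: 2·5+3·0 = 10 | 6·0+5·2 = 10
gcd(2,3,6,5) = 1

Coefficients: [2, 3, 6, 5]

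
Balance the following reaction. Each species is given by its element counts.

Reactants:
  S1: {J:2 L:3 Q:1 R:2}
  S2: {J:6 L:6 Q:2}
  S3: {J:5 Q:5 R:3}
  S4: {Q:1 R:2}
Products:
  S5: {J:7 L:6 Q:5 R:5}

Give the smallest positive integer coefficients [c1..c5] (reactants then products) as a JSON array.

J: 2·2+2·6+1·5+4·0 = 21 | 3·7 = 21
L: 2·3+2·6+1·0+4·0 = 18 | 3·6 = 18
Q: 2·1+2·2+1·5+4·1 = 15 | 3·5 = 15
R: 2·2+2·0+1·3+4·2 = 15 | 3·5 = 15
gcd(2,2,1,4,3) = 1

Coefficients: [2, 2, 1, 4, 3]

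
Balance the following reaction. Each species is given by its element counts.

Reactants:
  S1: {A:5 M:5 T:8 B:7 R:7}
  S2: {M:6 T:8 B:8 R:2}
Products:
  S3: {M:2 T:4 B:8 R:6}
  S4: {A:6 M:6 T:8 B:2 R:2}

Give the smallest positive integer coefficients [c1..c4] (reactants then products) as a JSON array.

Coefficients: [6, 2, 6, 5]

A: 6·5+2·0 = 30 | 6·0+5·6 = 30
M: 6·5+2·6 = 42 | 6·2+5·6 = 42
T: 6·8+2·8 = 64 | 6·4+5·8 = 64
B: 6·7+2·8 = 58 | 6·8+5·2 = 58
R: 6·7+2·2 = 46 | 6·6+5·2 = 46
gcd(6,2,6,5) = 1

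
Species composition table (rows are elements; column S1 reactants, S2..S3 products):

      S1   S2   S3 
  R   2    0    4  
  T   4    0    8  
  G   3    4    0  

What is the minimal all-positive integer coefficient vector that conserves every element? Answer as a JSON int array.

R: 4·2 = 8 | 3·0+2·4 = 8
T: 4·4 = 16 | 3·0+2·8 = 16
G: 4·3 = 12 | 3·4+2·0 = 12
gcd(4,3,2) = 1

Coefficients: [4, 3, 2]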